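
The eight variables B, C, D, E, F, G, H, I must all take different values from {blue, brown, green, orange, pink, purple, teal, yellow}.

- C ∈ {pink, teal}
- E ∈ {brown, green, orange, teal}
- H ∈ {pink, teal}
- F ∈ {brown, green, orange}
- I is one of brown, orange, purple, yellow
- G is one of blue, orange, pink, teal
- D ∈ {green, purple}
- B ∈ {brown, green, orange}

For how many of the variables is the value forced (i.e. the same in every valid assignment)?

The 8 variables draw from only 8 values {blue, brown, green, orange, pink, purple, teal, yellow}, so each is used; only G can be blue, hence G = blue.
Among the 7 still-open variables, yellow fits only I (and all 7 values in {brown, green, orange, pink, purple, teal, yellow} must be used), so I = yellow.
Among the 6 still-open variables, purple fits only D (and all 6 values in {brown, green, orange, pink, purple, teal} must be used), so D = purple.
The 2 variables C and H are confined to {pink, teal}, which locks those values in; drop them from E.
Determined: D=purple, G=blue, I=yellow. The other variables each still have more than one consistent value. That makes 3.

3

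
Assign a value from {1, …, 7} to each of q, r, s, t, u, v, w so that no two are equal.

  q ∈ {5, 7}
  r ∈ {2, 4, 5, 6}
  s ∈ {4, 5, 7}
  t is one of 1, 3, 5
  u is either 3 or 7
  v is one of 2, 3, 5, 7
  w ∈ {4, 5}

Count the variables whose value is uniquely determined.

The 7 variables together cover exactly {1, 2, 3, 4, 5, 6, 7} — 7 values for 7 variables — and 1 appears only in t's list, so t = 1.
Among the 6 still-open variables, 6 fits only r (and all 6 values in {2, 3, 4, 5, 6, 7} must be used), so r = 6.
The 5 still-open variables draw from only 5 values {2, 3, 4, 5, 7}, so each is used; only v can be 2, hence v = 2.
The 4 still-open variables draw from only 4 values {3, 4, 5, 7}, so each is used; only u can be 3, hence u = 3.
Determined: r=6, t=1, u=3, v=2. The other variables each still have more than one consistent value. That makes 4.

4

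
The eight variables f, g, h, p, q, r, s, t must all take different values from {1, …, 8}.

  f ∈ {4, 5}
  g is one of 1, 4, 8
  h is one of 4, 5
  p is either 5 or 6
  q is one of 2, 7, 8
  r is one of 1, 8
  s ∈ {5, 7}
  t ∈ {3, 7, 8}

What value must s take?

7

The 8 variables draw from only 8 values {1, 2, 3, 4, 5, 6, 7, 8}, so each is used; only q can be 2, hence q = 2.
The 7 still-open variables draw from only 7 values {1, 3, 4, 5, 6, 7, 8}, so each is used; only t can be 3, hence t = 3.
Among the 6 still-open variables, 6 fits only p (and all 6 values in {1, 4, 5, 6, 7, 8} must be used), so p = 6.
The 5 still-open variables draw from only 5 values {1, 4, 5, 7, 8}, so each is used; only s can be 7, hence s = 7.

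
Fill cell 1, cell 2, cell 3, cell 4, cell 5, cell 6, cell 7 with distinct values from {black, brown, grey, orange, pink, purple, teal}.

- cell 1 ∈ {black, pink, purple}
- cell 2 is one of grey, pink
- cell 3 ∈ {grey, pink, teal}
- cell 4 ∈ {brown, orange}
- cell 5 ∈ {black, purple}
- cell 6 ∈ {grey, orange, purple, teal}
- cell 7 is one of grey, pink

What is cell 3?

teal

Among the 7 variables, brown fits only cell 4 (and all 7 values in {black, brown, grey, orange, pink, purple, teal} must be used), so cell 4 = brown.
The 6 still-open variables together cover exactly {black, grey, orange, pink, purple, teal} — 6 values for 6 variables — and orange appears only in cell 6's list, so cell 6 = orange.
Among the 5 still-open variables, teal fits only cell 3 (and all 5 values in {black, grey, pink, purple, teal} must be used), so cell 3 = teal.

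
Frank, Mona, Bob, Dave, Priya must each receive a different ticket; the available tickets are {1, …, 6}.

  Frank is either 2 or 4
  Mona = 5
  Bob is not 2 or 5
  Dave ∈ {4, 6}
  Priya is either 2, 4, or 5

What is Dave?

Mona's domain is down to {5}, so Mona = 5. Strike 5 from Priya.
Frank and Priya share exactly the 2 values {2, 4}; by pigeonhole those values go to them, so strike 2, 4 from Bob, Dave.
So Dave = 6.

6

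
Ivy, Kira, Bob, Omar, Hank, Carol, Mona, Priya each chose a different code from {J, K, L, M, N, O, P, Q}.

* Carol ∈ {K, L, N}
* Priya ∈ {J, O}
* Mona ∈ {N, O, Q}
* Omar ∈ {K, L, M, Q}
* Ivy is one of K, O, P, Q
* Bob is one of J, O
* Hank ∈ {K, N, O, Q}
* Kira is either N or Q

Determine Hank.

The 8 variables together cover exactly {J, K, L, M, N, O, P, Q} — 8 values for 8 variables — and M appears only in Omar's list, so Omar = M.
The 7 still-open variables together cover exactly {J, K, L, N, O, P, Q} — 7 values for 7 variables — and L appears only in Carol's list, so Carol = L.
The 6 still-open variables draw from only 6 values {J, K, N, O, P, Q}, so each is used; only Ivy can be P, hence Ivy = P.
The 5 still-open variables draw from only 5 values {J, K, N, O, Q}, so each is used; only Hank can be K, hence Hank = K.

K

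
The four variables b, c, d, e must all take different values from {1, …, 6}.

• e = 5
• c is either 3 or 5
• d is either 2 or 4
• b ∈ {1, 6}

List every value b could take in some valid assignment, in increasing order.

1, 6

e must be 5 (only option left). Strike 5 from c.
That leaves c = 3.
No further eliminations apply; b can still be any of 1, 6.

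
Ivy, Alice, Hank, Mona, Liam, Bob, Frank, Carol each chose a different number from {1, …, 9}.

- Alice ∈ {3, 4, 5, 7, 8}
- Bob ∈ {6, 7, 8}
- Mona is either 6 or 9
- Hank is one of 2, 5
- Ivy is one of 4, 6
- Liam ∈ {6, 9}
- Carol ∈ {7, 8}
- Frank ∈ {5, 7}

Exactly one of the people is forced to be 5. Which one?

Frank

The 8 variables draw from only 8 values {2, 3, 4, 5, 6, 7, 8, 9}, so each is used; only Hank can be 2, hence Hank = 2.
The 7 still-open variables draw from only 7 values {3, 4, 5, 6, 7, 8, 9}, so each is used; only Alice can be 3, hence Alice = 3.
Among the 6 still-open variables, 4 fits only Ivy (and all 6 values in {4, 5, 6, 7, 8, 9} must be used), so Ivy = 4.
The 5 still-open variables draw from only 5 values {5, 6, 7, 8, 9}, so each is used; only Frank can be 5, hence Frank = 5.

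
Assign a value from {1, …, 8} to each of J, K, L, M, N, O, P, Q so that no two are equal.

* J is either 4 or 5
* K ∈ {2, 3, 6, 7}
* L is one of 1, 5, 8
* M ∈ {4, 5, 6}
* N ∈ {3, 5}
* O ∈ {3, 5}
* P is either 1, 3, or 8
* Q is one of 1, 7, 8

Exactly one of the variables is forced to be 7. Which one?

Among the 8 variables, 2 fits only K (and all 8 values in {1, 2, 3, 4, 5, 6, 7, 8} must be used), so K = 2.
The 7 still-open variables draw from only 7 values {1, 3, 4, 5, 6, 7, 8}, so each is used; only M can be 6, hence M = 6.
Among the 6 still-open variables, 4 fits only J (and all 6 values in {1, 3, 4, 5, 7, 8} must be used), so J = 4.
The 5 still-open variables together cover exactly {1, 3, 5, 7, 8} — 5 values for 5 variables — and 7 appears only in Q's list, so Q = 7.

Q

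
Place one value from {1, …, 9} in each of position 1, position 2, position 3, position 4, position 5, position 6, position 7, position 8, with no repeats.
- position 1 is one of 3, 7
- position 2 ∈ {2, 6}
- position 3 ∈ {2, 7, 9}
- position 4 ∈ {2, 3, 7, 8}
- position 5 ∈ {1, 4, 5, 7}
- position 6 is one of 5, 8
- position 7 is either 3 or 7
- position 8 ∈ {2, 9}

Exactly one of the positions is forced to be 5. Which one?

position 6

position 1 and position 7 between them cover only {3, 7} — a naked pair. Remove those values from position 3, position 4, position 5.
position 3 and position 8 between them cover only {2, 9} — a naked pair. Remove those values from position 2, position 4.
position 2's domain is down to {6}, so position 2 = 6.
That leaves position 4 = 8. So position 6 can't be 8.
So 5 goes to position 6.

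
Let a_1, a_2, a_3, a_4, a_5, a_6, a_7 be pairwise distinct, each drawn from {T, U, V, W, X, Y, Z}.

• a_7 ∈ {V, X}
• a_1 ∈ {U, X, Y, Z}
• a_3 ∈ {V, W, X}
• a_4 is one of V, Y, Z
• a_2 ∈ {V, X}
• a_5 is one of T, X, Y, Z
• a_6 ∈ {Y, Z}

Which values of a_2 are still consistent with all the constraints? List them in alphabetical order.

V, X

Among the 7 variables, T fits only a_5 (and all 7 values in {T, U, V, W, X, Y, Z} must be used), so a_5 = T.
Among the 6 still-open variables, U fits only a_1 (and all 6 values in {U, V, W, X, Y, Z} must be used), so a_1 = U.
Among the 5 still-open variables, W fits only a_3 (and all 5 values in {V, W, X, Y, Z} must be used), so a_3 = W.
a_2 and a_7 share exactly the 2 values {V, X}; by pigeonhole those values go to them, so strike V, X from a_4.
No further eliminations apply; a_2 can still be any of V, X.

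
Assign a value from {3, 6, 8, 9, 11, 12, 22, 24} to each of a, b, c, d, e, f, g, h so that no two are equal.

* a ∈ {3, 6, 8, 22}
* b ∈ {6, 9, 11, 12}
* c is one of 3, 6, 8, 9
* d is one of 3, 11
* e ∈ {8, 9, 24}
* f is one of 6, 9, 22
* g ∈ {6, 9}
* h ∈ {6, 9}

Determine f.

22

Among the 8 variables, 12 fits only b (and all 8 values in {3, 6, 8, 9, 11, 12, 22, 24} must be used), so b = 12.
Among the 7 still-open variables, 11 fits only d (and all 7 values in {3, 6, 8, 9, 11, 22, 24} must be used), so d = 11.
Among the 6 still-open variables, 24 fits only e (and all 6 values in {3, 6, 8, 9, 22, 24} must be used), so e = 24.
The 2 variables g and h are confined to {6, 9}, which locks those values in; drop them from a, c, f.
So f = 22.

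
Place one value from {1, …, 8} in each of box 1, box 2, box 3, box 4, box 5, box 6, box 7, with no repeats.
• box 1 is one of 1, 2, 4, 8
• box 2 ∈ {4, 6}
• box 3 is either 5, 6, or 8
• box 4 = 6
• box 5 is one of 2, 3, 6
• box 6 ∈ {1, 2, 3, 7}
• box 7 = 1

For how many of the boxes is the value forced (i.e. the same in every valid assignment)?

box 4 has just one choice, so box 4 = 6. Strike 6 from box 2, box 3, box 5.
box 7 has just one choice, so box 7 = 1. Remove 1 from box 1, box 6.
box 2's domain is down to {4}, so box 2 = 4. Remove 4 from box 1.
Determined: box 2=4, box 4=6, box 7=1. The other boxes each still have more than one consistent value. That makes 3.

3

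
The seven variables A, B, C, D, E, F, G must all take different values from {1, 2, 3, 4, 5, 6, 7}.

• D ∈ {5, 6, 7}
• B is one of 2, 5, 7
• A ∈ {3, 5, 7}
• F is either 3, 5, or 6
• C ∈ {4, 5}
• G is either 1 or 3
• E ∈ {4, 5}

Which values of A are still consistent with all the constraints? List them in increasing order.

The 7 variables draw from only 7 values {1, 2, 3, 4, 5, 6, 7}, so each is used; only G can be 1, hence G = 1.
The 6 still-open variables together cover exactly {2, 3, 4, 5, 6, 7} — 6 values for 6 variables — and 2 appears only in B's list, so B = 2.
The 2 variables C and E are confined to {4, 5}, which locks those values in; drop them from A, D, F.
No further eliminations apply; A can still be any of 3, 7.

3, 7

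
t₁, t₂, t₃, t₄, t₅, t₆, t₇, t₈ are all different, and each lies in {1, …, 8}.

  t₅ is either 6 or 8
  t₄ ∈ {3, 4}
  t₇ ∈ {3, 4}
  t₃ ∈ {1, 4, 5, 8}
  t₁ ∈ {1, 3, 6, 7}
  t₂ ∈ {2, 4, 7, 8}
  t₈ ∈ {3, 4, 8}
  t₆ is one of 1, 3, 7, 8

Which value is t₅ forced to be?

Among the 8 variables, 2 fits only t₂ (and all 8 values in {1, 2, 3, 4, 5, 6, 7, 8} must be used), so t₂ = 2.
The 7 still-open variables draw from only 7 values {1, 3, 4, 5, 6, 7, 8}, so each is used; only t₃ can be 5, hence t₃ = 5.
t₄ and t₇ share exactly the 2 values {3, 4}; by pigeonhole those values go to them, so strike 3, 4 from t₁, t₆, t₈.
t₈ has just one choice, so t₈ = 8. Eliminate 8 elsewhere: t₅, t₆.
So t₅ = 6.

6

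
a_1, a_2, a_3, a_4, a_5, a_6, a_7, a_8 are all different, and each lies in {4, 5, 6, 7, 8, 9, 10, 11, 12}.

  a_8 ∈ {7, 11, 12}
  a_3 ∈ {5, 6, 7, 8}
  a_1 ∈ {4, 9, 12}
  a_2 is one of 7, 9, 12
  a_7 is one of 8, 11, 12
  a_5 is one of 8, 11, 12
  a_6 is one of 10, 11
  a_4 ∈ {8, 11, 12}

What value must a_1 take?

4

a_4, a_5, a_7 between them cover only {8, 11, 12} — a naked triple. Remove those values from a_1, a_2, a_3, a_6, a_8.
a_6 must be 10 (only option left).
a_8's domain is down to {7}, so a_8 = 7. So a_2, a_3 can't be 7.
a_2's domain is down to {9}, so a_2 = 9. Eliminate 9 elsewhere: a_1.
So a_1 = 4.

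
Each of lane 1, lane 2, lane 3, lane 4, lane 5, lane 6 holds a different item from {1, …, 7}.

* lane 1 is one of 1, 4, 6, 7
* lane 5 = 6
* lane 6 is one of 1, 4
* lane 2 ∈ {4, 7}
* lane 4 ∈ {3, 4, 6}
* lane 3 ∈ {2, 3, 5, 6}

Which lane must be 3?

lane 5's domain is down to {6}, so lane 5 = 6. Strike 6 from lane 1, lane 3, lane 4.
lane 1, lane 2, lane 6 share exactly the 3 values {1, 4, 7}; by pigeonhole those values go to them, so strike 1, 4, 7 from lane 4.

lane 4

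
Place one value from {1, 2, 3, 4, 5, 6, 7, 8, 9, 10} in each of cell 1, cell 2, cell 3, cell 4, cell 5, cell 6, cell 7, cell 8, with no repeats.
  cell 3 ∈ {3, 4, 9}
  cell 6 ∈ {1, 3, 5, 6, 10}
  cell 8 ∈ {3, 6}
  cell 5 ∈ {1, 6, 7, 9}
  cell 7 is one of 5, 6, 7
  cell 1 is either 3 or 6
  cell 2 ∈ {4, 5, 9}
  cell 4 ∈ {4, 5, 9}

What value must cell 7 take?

7

The 8 variables draw from only 8 values {1, 3, 4, 5, 6, 7, 9, 10}, so each is used; only cell 6 can be 10, hence cell 6 = 10.
The 7 still-open variables draw from only 7 values {1, 3, 4, 5, 6, 7, 9}, so each is used; only cell 5 can be 1, hence cell 5 = 1.
The 6 still-open variables draw from only 6 values {3, 4, 5, 6, 7, 9}, so each is used; only cell 7 can be 7, hence cell 7 = 7.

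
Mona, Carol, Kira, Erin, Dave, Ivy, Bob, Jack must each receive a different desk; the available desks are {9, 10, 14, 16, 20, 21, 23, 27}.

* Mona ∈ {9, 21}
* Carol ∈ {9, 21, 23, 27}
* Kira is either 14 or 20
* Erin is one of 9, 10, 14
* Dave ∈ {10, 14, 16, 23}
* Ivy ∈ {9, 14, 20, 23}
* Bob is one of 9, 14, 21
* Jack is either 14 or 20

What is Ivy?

23

The 8 variables draw from only 8 values {9, 10, 14, 16, 20, 21, 23, 27}, so each is used; only Dave can be 16, hence Dave = 16.
The 7 still-open variables draw from only 7 values {9, 10, 14, 20, 21, 23, 27}, so each is used; only Erin can be 10, hence Erin = 10.
The 6 still-open variables draw from only 6 values {9, 14, 20, 21, 23, 27}, so each is used; only Carol can be 27, hence Carol = 27.
The 5 still-open variables together cover exactly {9, 14, 20, 21, 23} — 5 values for 5 variables — and 23 appears only in Ivy's list, so Ivy = 23.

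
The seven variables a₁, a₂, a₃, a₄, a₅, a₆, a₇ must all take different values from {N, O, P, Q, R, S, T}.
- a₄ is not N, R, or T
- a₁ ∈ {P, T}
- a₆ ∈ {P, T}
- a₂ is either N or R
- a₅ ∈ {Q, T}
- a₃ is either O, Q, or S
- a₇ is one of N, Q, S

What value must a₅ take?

Q

The 7 variables together cover exactly {N, O, P, Q, R, S, T} — 7 values for 7 variables — and R appears only in a₂'s list, so a₂ = R.
Among the 6 still-open variables, N fits only a₇ (and all 6 values in {N, O, P, Q, S, T} must be used), so a₇ = N.
a₁ and a₆ share exactly the 2 values {P, T}; by pigeonhole those values go to them, so strike P, T from a₄, a₅.
So a₅ = Q.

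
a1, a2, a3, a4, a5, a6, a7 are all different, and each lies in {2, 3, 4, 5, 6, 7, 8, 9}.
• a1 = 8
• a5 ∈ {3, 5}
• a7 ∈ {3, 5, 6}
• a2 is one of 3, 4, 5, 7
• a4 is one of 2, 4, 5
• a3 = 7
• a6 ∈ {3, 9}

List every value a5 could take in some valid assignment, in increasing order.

a1 has just one choice, so a1 = 8.
a3 must be 7 (only option left). Remove 7 from a2.
No further eliminations apply; a5 can still be any of 3, 5.

3, 5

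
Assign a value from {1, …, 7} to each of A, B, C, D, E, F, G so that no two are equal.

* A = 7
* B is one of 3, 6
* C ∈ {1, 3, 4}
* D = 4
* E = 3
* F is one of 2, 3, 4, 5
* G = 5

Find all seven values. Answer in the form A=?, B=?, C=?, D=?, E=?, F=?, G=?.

A must be 7 (only option left).
That leaves D = 4. Remove 4 from C, F.
E has just one choice, so E = 3. Strike 3 from B, C, F.
That leaves G = 5. Eliminate 5 elsewhere: F.
That leaves B = 6.
C has just one choice, so C = 1.
F must be 2 (only option left).

A=7, B=6, C=1, D=4, E=3, F=2, G=5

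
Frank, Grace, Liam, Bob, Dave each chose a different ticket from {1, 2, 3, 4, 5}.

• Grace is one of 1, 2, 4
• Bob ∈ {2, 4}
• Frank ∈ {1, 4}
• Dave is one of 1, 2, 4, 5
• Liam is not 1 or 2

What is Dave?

The 5 variables draw from only 5 values {1, 2, 3, 4, 5}, so each is used; only Liam can be 3, hence Liam = 3.
The 4 still-open variables together cover exactly {1, 2, 4, 5} — 4 values for 4 variables — and 5 appears only in Dave's list, so Dave = 5.

5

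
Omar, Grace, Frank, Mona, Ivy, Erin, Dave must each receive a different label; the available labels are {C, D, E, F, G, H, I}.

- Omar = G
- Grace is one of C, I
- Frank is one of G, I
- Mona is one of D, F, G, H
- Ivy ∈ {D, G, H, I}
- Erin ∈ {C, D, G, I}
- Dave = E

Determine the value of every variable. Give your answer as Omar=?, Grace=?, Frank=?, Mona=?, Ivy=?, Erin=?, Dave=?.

Omar's domain is down to {G}, so Omar = G. So Frank, Mona, Ivy, Erin can't be G.
Frank must be I (only option left). So Grace, Ivy, Erin can't be I.
That leaves Dave = E.
Grace has just one choice, so Grace = C. Strike C from Erin.
That leaves Erin = D. Strike D from Mona, Ivy.
Ivy's domain is down to {H}, so Ivy = H. Remove H from Mona.
Mona must be F (only option left).

Omar=G, Grace=C, Frank=I, Mona=F, Ivy=H, Erin=D, Dave=E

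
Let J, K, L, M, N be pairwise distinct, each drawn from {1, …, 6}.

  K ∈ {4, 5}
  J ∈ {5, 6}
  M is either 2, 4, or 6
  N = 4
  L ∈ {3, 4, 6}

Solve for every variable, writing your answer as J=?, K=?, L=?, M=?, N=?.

N's domain is down to {4}, so N = 4. So K, L, M can't be 4.
K has just one choice, so K = 5. Strike 5 from J.
That leaves J = 6. So L, M can't be 6.
L has just one choice, so L = 3.
M has just one choice, so M = 2.

J=6, K=5, L=3, M=2, N=4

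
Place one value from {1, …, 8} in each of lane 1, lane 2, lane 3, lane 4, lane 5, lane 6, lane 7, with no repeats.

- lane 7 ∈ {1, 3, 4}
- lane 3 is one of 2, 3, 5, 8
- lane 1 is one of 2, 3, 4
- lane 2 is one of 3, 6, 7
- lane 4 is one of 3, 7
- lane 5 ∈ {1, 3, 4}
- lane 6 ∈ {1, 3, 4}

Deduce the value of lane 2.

The 3 variables lane 5, lane 6, lane 7 are confined to {1, 3, 4}, which locks those values in; drop them from lane 1, lane 2, lane 3, lane 4.
lane 1's domain is down to {2}, so lane 1 = 2. Strike 2 from lane 3.
That leaves lane 4 = 7. Eliminate 7 elsewhere: lane 2.
So lane 2 = 6.

6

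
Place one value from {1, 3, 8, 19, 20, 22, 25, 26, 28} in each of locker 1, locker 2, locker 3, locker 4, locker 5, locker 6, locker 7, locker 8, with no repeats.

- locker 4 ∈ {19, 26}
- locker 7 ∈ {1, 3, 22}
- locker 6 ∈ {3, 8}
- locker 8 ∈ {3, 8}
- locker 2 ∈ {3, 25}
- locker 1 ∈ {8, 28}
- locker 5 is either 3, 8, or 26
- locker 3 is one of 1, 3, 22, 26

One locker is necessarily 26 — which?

The 8 variables together cover exactly {1, 3, 8, 19, 22, 25, 26, 28} — 8 values for 8 variables — and 19 appears only in locker 4's list, so locker 4 = 19.
Among the 7 still-open variables, 25 fits only locker 2 (and all 7 values in {1, 3, 8, 22, 25, 26, 28} must be used), so locker 2 = 25.
Among the 6 still-open variables, 28 fits only locker 1 (and all 6 values in {1, 3, 8, 22, 26, 28} must be used), so locker 1 = 28.
locker 6 and locker 8 share exactly the 2 values {3, 8}; by pigeonhole those values go to them, so strike 3, 8 from locker 3, locker 5, locker 7.
So 26 goes to locker 5.

locker 5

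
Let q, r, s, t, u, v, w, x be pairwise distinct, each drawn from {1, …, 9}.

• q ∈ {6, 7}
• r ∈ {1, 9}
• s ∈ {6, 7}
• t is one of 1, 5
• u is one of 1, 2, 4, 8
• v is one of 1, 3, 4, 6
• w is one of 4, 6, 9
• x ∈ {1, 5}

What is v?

3

The 2 variables q and s are confined to {6, 7}, which locks those values in; drop them from v, w.
t and x share exactly the 2 values {1, 5}; by pigeonhole those values go to them, so strike 1, 5 from r, u, v.
That leaves r = 9. So w can't be 9.
That leaves w = 4. Eliminate 4 elsewhere: u, v.
So v = 3.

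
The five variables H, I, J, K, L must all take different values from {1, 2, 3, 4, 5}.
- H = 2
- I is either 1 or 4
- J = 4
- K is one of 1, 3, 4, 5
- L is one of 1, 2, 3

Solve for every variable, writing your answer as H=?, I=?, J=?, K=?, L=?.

H=2, I=1, J=4, K=5, L=3

H must be 2 (only option left). Strike 2 from L.
That leaves J = 4. So I, K can't be 4.
I must be 1 (only option left). Remove 1 from K, L.
That leaves L = 3. Remove 3 from K.
K must be 5 (only option left).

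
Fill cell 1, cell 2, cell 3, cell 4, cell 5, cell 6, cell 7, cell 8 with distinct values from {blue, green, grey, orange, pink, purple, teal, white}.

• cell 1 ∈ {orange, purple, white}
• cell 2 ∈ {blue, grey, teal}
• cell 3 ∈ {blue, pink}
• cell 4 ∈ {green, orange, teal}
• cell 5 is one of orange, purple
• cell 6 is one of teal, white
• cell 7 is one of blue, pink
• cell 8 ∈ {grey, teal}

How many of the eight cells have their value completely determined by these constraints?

2

The 8 variables draw from only 8 values {blue, green, grey, orange, pink, purple, teal, white}, so each is used; only cell 4 can be green, hence cell 4 = green.
cell 3 and cell 7 between them cover only {blue, pink} — a naked pair. Remove those values from cell 2.
cell 2 and cell 8 between them cover only {grey, teal} — a naked pair. Remove those values from cell 6.
cell 6's domain is down to {white}, so cell 6 = white. Eliminate white elsewhere: cell 1.
Determined: cell 4=green, cell 6=white. The other cells each still have more than one consistent value. That makes 2.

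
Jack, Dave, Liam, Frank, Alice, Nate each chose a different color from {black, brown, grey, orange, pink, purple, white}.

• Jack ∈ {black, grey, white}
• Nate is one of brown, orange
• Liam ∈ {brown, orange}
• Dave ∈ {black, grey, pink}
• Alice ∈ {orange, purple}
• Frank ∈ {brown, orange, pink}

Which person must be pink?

Liam and Nate share exactly the 2 values {brown, orange}; by pigeonhole those values go to them, so strike brown, orange from Frank, Alice.
So pink goes to Frank.

Frank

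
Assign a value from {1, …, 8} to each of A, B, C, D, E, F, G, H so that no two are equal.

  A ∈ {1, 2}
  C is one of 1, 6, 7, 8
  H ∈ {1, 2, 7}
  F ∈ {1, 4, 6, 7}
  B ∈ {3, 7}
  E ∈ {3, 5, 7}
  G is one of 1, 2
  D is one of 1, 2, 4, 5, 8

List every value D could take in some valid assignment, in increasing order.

4, 8

The 2 variables A and G are confined to {1, 2}, which locks those values in; drop them from C, D, F, H.
H must be 7 (only option left). Remove 7 from B, C, E, F.
B must be 3 (only option left). Remove 3 from E.
E has just one choice, so E = 5. Eliminate 5 elsewhere: D.
No further eliminations apply; D can still be any of 4, 8.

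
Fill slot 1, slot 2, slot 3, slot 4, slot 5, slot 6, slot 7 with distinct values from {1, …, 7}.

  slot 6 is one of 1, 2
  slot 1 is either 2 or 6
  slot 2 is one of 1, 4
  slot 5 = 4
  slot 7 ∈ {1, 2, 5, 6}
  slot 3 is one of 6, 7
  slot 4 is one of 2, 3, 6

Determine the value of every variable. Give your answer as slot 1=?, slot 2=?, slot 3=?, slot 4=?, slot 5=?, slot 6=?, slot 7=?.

slot 5 must be 4 (only option left). Eliminate 4 elsewhere: slot 2.
That leaves slot 2 = 1. So slot 6, slot 7 can't be 1.
slot 6's domain is down to {2}, so slot 6 = 2. Strike 2 from slot 1, slot 4, slot 7.
slot 1 has just one choice, so slot 1 = 6. Eliminate 6 elsewhere: slot 3, slot 4, slot 7.
slot 3 must be 7 (only option left).
slot 4 has just one choice, so slot 4 = 3.
slot 7's domain is down to {5}, so slot 7 = 5.

slot 1=6, slot 2=1, slot 3=7, slot 4=3, slot 5=4, slot 6=2, slot 7=5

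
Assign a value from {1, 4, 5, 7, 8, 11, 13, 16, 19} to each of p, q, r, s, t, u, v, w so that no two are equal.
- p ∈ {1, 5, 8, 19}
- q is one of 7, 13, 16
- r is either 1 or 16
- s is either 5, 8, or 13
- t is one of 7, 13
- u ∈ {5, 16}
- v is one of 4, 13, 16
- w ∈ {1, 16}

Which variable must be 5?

u

Among the 8 variables, 4 fits only v (and all 8 values in {1, 4, 5, 7, 8, 13, 16, 19} must be used), so v = 4.
The 7 still-open variables together cover exactly {1, 5, 7, 8, 13, 16, 19} — 7 values for 7 variables — and 19 appears only in p's list, so p = 19.
Among the 6 still-open variables, 8 fits only s (and all 6 values in {1, 5, 7, 8, 13, 16} must be used), so s = 8.
The 5 still-open variables together cover exactly {1, 5, 7, 13, 16} — 5 values for 5 variables — and 5 appears only in u's list, so u = 5.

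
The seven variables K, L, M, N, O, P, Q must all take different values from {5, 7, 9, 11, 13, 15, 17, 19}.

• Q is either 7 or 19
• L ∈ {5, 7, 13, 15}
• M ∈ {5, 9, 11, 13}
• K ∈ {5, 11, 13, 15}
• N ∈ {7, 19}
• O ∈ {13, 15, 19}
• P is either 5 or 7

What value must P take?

The 7 variables draw from only 7 values {5, 7, 9, 11, 13, 15, 19}, so each is used; only M can be 9, hence M = 9.
Among the 6 still-open variables, 11 fits only K (and all 6 values in {5, 7, 11, 13, 15, 19} must be used), so K = 11.
N and Q share exactly the 2 values {7, 19}; by pigeonhole those values go to them, so strike 7, 19 from L, O, P.
So P = 5.

5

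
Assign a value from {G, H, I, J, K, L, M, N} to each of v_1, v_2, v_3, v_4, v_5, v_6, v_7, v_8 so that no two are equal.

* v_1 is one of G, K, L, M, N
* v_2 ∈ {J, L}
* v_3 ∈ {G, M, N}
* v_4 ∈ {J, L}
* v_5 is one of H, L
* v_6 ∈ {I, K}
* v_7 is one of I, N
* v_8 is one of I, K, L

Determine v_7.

N

Among the 8 variables, H fits only v_5 (and all 8 values in {G, H, I, J, K, L, M, N} must be used), so v_5 = H.
v_2 and v_4 share exactly the 2 values {J, L}; by pigeonhole those values go to them, so strike J, L from v_1, v_8.
v_6 and v_8 share exactly the 2 values {I, K}; by pigeonhole those values go to them, so strike I, K from v_1, v_7.
So v_7 = N.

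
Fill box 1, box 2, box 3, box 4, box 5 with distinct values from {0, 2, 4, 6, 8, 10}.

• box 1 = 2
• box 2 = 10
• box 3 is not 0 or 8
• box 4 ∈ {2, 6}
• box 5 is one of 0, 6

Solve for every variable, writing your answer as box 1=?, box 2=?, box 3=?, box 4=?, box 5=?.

box 1's domain is down to {2}, so box 1 = 2. So box 3, box 4 can't be 2.
box 2's domain is down to {10}, so box 2 = 10. Remove 10 from box 3.
box 4 must be 6 (only option left). Eliminate 6 elsewhere: box 3, box 5.
box 5 must be 0 (only option left).
That leaves box 3 = 4.

box 1=2, box 2=10, box 3=4, box 4=6, box 5=0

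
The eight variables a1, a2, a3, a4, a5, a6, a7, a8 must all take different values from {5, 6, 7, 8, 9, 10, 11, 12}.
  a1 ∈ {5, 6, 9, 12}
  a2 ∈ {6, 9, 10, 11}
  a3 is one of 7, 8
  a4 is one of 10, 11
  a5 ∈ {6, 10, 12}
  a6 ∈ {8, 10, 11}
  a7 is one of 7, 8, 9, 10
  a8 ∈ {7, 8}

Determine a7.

9

Among the 8 variables, 5 fits only a1 (and all 8 values in {5, 6, 7, 8, 9, 10, 11, 12} must be used), so a1 = 5.
Among the 7 still-open variables, 12 fits only a5 (and all 7 values in {6, 7, 8, 9, 10, 11, 12} must be used), so a5 = 12.
The 6 still-open variables together cover exactly {6, 7, 8, 9, 10, 11} — 6 values for 6 variables — and 6 appears only in a2's list, so a2 = 6.
The 5 still-open variables together cover exactly {7, 8, 9, 10, 11} — 5 values for 5 variables — and 9 appears only in a7's list, so a7 = 9.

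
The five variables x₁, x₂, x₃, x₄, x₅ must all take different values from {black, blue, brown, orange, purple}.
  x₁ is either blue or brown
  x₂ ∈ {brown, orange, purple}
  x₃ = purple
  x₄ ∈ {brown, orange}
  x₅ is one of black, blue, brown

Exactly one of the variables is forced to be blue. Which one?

x₃ must be purple (only option left). Remove purple from x₂.
Among the 4 still-open variables, black fits only x₅ (and all 4 values in {black, blue, brown, orange} must be used), so x₅ = black.
The 3 still-open variables together cover exactly {blue, brown, orange} — 3 values for 3 variables — and blue appears only in x₁'s list, so x₁ = blue.

x₁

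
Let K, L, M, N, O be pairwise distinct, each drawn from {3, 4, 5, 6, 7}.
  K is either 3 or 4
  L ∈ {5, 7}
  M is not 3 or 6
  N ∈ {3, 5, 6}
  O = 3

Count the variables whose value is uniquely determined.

O's domain is down to {3}, so O = 3. So K, N can't be 3.
K's domain is down to {4}, so K = 4. Remove 4 from M.
The 3 still-open variables draw from only 3 values {5, 6, 7}, so each is used; only N can be 6, hence N = 6.
Determined: K=4, N=6, O=3. The other variables each still have more than one consistent value. That makes 3.

3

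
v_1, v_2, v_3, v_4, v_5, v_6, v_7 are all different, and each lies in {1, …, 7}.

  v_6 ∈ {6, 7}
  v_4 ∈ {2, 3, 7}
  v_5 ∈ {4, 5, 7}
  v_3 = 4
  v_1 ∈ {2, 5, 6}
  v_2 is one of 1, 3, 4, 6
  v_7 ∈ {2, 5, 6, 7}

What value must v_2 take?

v_3's domain is down to {4}, so v_3 = 4. Remove 4 from v_2, v_5.
The 6 still-open variables together cover exactly {1, 2, 3, 5, 6, 7} — 6 values for 6 variables — and 1 appears only in v_2's list, so v_2 = 1.

1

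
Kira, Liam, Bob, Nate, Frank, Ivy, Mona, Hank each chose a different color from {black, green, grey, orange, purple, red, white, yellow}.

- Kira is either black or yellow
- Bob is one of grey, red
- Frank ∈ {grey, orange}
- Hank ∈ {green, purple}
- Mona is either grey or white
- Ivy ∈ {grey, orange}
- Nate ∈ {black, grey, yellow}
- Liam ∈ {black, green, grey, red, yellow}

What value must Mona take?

The 8 variables draw from only 8 values {black, green, grey, orange, purple, red, white, yellow}, so each is used; only Hank can be purple, hence Hank = purple.
The 7 still-open variables draw from only 7 values {black, green, grey, orange, red, white, yellow}, so each is used; only Liam can be green, hence Liam = green.
The 6 still-open variables draw from only 6 values {black, grey, orange, red, white, yellow}, so each is used; only Bob can be red, hence Bob = red.
Among the 5 still-open variables, white fits only Mona (and all 5 values in {black, grey, orange, white, yellow} must be used), so Mona = white.

white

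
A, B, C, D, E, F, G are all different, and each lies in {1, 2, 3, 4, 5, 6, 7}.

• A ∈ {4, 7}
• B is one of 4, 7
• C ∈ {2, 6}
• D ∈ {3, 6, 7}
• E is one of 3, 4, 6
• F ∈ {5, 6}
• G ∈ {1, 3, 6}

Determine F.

Among the 7 variables, 1 fits only G (and all 7 values in {1, 2, 3, 4, 5, 6, 7} must be used), so G = 1.
The 6 still-open variables draw from only 6 values {2, 3, 4, 5, 6, 7}, so each is used; only C can be 2, hence C = 2.
The 5 still-open variables together cover exactly {3, 4, 5, 6, 7} — 5 values for 5 variables — and 5 appears only in F's list, so F = 5.

5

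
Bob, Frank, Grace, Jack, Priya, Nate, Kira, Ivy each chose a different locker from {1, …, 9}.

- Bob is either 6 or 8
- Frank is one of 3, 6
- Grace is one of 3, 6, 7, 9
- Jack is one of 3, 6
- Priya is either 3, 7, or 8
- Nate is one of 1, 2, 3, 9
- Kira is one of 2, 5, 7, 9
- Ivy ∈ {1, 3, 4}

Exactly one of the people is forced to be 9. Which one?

Grace

The 2 variables Frank and Jack are confined to {3, 6}, which locks those values in; drop them from Bob, Grace, Priya, Nate, Ivy.
Bob's domain is down to {8}, so Bob = 8. Remove 8 from Priya.
That leaves Priya = 7. Eliminate 7 elsewhere: Grace, Kira.
So 9 goes to Grace.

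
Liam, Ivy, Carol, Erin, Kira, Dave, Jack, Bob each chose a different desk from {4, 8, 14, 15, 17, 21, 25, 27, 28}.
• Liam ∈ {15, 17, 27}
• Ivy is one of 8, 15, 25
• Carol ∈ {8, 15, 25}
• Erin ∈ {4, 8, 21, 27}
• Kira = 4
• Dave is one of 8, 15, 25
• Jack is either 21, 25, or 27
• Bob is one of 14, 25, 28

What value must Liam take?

Kira's domain is down to {4}, so Kira = 4. Remove 4 from Erin.
Ivy, Carol, Dave between them cover only {8, 15, 25} — a naked triple. Remove those values from Liam, Erin, Jack, Bob.
Erin and Jack share exactly the 2 values {21, 27}; by pigeonhole those values go to them, so strike 21, 27 from Liam.
So Liam = 17.

17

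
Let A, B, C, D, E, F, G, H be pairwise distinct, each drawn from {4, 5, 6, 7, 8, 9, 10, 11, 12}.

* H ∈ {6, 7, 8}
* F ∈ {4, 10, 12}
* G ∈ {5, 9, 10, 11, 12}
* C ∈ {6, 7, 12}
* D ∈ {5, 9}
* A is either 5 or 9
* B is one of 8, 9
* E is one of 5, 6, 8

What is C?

12

A and D share exactly the 2 values {5, 9}; by pigeonhole those values go to them, so strike 5, 9 from B, E, G.
B has just one choice, so B = 8. Strike 8 from E, H.
E's domain is down to {6}, so E = 6. Eliminate 6 elsewhere: C, H.
That leaves H = 7. So C can't be 7.
So C = 12.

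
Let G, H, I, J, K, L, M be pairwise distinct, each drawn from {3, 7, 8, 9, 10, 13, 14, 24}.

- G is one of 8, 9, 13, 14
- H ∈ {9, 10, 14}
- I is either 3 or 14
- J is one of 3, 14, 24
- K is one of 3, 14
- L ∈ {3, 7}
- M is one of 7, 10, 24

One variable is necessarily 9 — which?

H

The 2 variables I and K are confined to {3, 14}, which locks those values in; drop them from G, H, J, L.
J's domain is down to {24}, so J = 24. Remove 24 from M.
L's domain is down to {7}, so L = 7. Strike 7 from M.
M's domain is down to {10}, so M = 10. So H can't be 10.
So 9 goes to H.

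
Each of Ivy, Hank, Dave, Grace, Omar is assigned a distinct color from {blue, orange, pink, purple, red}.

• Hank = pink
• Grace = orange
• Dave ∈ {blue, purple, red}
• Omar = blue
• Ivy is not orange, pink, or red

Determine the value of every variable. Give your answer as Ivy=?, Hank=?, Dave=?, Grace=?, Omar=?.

Hank has just one choice, so Hank = pink.
That leaves Grace = orange.
Omar's domain is down to {blue}, so Omar = blue. Remove blue from Ivy, Dave.
That leaves Ivy = purple. Strike purple from Dave.
Dave has just one choice, so Dave = red.

Ivy=purple, Hank=pink, Dave=red, Grace=orange, Omar=blue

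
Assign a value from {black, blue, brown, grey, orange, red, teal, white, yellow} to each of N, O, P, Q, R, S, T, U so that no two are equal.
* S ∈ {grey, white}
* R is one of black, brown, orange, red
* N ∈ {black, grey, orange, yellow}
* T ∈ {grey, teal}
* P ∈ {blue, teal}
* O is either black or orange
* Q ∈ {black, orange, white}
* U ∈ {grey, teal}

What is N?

The 2 variables T and U are confined to {grey, teal}, which locks those values in; drop them from N, P, S.
P's domain is down to {blue}, so P = blue.
S must be white (only option left). Eliminate white elsewhere: Q.
O and Q between them cover only {black, orange} — a naked pair. Remove those values from N, R.
So N = yellow.

yellow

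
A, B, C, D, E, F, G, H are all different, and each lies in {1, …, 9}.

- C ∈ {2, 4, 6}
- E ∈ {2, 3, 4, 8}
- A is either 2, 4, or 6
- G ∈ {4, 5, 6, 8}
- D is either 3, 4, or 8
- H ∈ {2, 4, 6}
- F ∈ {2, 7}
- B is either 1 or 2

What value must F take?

7

The 8 variables together cover exactly {1, 2, 3, 4, 5, 6, 7, 8} — 8 values for 8 variables — and 1 appears only in B's list, so B = 1.
The 7 still-open variables together cover exactly {2, 3, 4, 5, 6, 7, 8} — 7 values for 7 variables — and 5 appears only in G's list, so G = 5.
Among the 6 still-open variables, 7 fits only F (and all 6 values in {2, 3, 4, 6, 7, 8} must be used), so F = 7.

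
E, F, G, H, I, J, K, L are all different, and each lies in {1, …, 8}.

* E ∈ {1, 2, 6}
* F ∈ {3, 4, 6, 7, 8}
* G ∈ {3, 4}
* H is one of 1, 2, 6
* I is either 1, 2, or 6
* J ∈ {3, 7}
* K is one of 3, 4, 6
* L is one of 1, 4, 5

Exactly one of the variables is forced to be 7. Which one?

The 8 variables together cover exactly {1, 2, 3, 4, 5, 6, 7, 8} — 8 values for 8 variables — and 5 appears only in L's list, so L = 5.
Among the 7 still-open variables, 8 fits only F (and all 7 values in {1, 2, 3, 4, 6, 7, 8} must be used), so F = 8.
Among the 6 still-open variables, 7 fits only J (and all 6 values in {1, 2, 3, 4, 6, 7} must be used), so J = 7.

J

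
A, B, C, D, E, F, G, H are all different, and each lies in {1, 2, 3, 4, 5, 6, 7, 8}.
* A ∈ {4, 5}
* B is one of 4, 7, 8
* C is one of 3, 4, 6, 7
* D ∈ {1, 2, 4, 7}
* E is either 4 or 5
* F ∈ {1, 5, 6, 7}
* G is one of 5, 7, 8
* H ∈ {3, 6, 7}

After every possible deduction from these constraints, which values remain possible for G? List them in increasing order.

7, 8

The 8 variables draw from only 8 values {1, 2, 3, 4, 5, 6, 7, 8}, so each is used; only D can be 2, hence D = 2.
The 7 still-open variables together cover exactly {1, 3, 4, 5, 6, 7, 8} — 7 values for 7 variables — and 1 appears only in F's list, so F = 1.
A and E between them cover only {4, 5} — a naked pair. Remove those values from B, C, G.
B and G share exactly the 2 values {7, 8}; by pigeonhole those values go to them, so strike 7, 8 from C, H.
No further eliminations apply; G can still be any of 7, 8.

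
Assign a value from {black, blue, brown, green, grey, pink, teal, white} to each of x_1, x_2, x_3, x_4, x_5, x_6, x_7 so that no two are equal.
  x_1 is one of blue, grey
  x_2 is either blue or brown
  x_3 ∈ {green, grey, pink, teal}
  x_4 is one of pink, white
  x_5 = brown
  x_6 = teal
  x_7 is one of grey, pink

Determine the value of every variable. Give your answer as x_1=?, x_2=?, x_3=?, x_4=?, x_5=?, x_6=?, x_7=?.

x_1=grey, x_2=blue, x_3=green, x_4=white, x_5=brown, x_6=teal, x_7=pink

x_5's domain is down to {brown}, so x_5 = brown. Strike brown from x_2.
That leaves x_6 = teal. Eliminate teal elsewhere: x_3.
x_2's domain is down to {blue}, so x_2 = blue. Strike blue from x_1.
x_1 must be grey (only option left). So x_3, x_7 can't be grey.
That leaves x_7 = pink. Eliminate pink elsewhere: x_3, x_4.
That leaves x_3 = green.
x_4 has just one choice, so x_4 = white.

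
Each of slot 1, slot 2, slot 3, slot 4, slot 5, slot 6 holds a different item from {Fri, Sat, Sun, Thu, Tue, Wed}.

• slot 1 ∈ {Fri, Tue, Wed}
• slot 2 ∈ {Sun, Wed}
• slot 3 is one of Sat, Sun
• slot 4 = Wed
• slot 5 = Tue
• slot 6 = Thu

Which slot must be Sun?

slot 4 must be Wed (only option left). Remove Wed from slot 1, slot 2.
So Sun goes to slot 2.

slot 2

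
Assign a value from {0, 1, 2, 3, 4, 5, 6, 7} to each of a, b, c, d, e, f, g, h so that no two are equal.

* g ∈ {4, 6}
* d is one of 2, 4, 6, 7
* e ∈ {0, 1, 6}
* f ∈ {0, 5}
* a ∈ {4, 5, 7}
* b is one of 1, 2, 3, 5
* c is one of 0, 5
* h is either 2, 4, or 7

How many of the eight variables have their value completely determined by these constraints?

The 8 variables draw from only 8 values {0, 1, 2, 3, 4, 5, 6, 7}, so each is used; only b can be 3, hence b = 3.
The 7 still-open variables together cover exactly {0, 1, 2, 4, 5, 6, 7} — 7 values for 7 variables — and 1 appears only in e's list, so e = 1.
c and f between them cover only {0, 5} — a naked pair. Remove those values from a.
Determined: b=3, e=1. The other variables each still have more than one consistent value. That makes 2.

2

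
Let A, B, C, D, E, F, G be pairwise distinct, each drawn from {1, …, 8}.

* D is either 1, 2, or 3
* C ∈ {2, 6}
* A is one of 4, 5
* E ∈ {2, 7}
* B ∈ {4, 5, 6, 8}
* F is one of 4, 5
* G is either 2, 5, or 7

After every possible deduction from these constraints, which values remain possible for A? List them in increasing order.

4, 5

A and F between them cover only {4, 5} — a naked pair. Remove those values from B, G.
The 2 variables E and G are confined to {2, 7}, which locks those values in; drop them from C, D.
C's domain is down to {6}, so C = 6. Remove 6 from B.
B has just one choice, so B = 8.
No further eliminations apply; A can still be any of 4, 5.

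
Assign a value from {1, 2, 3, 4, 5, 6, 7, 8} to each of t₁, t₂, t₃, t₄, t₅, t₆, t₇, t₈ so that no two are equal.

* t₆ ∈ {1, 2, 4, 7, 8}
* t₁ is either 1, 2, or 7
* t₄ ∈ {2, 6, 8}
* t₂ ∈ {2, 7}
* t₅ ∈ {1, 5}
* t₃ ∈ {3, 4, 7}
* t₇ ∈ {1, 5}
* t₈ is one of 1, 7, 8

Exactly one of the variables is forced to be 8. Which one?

t₈

Among the 8 variables, 3 fits only t₃ (and all 8 values in {1, 2, 3, 4, 5, 6, 7, 8} must be used), so t₃ = 3.
The 7 still-open variables together cover exactly {1, 2, 4, 5, 6, 7, 8} — 7 values for 7 variables — and 4 appears only in t₆'s list, so t₆ = 4.
The 6 still-open variables together cover exactly {1, 2, 5, 6, 7, 8} — 6 values for 6 variables — and 6 appears only in t₄'s list, so t₄ = 6.
The 5 still-open variables draw from only 5 values {1, 2, 5, 7, 8}, so each is used; only t₈ can be 8, hence t₈ = 8.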